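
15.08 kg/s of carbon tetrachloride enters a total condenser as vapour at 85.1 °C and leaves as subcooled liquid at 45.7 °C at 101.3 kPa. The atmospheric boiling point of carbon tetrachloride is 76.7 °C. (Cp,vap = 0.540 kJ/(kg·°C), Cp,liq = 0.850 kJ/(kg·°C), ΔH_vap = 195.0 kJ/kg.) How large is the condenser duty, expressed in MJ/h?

Q_c = 12300 MJ/h

vapour 85.1→76.7 °C: -4.536 kJ/kg
condensation at 76.7 °C: -195 kJ/kg
liquid 76.7→45.7 °C: -26.35 kJ/kg
Δh = -4.536 + -195 + -26.35 = -225.89 kJ/kg
Q = ṁ·Δh = 15.08 kg/s × -225.89 kJ/kg = -3406.4 kJ/s
|Q| = 3406.4 kW = 12263 MJ/h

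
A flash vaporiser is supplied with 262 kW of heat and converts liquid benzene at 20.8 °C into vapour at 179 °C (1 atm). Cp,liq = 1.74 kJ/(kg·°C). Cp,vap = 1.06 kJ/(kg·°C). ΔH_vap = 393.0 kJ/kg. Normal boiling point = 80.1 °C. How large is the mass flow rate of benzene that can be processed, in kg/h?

Δh = 1.74×(80.1−20.8) + 393.0 + 1.06×(179−80.1) = 601.02 kJ/kg
Q = 262 kW = 262 kJ/s = 943200 kJ/h
ṁ = Q/Δh = 943200 / 601.02 = 1569.3 kg/h

ṁ = 1570 kg/h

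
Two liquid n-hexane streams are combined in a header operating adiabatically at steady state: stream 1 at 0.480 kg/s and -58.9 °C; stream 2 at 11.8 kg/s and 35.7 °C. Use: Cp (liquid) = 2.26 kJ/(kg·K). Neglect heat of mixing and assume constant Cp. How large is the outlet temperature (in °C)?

No heat crosses the boundary, so H_out = H_in.
T_out = Σ ṁᵢCp,ᵢTᵢ / Σ ṁᵢCp,ᵢ
      = 888.15 / 27.753 = 32.002 °C

T_out = 32.0 °C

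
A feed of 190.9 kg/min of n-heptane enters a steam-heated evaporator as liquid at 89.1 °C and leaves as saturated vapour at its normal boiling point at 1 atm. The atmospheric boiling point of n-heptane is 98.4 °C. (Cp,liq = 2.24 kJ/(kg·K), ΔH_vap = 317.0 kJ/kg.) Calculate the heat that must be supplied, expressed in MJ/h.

Q = 3870 MJ/h

liquid 89.1→98.4 °C: 20.832 kJ/kg
vaporisation at 98.4 °C: 317 kJ/kg
Δh = 20.832 + 317 = 337.83 kJ/kg
Q = ṁ·Δh = 190.9 kg/min × 337.83 kJ/kg = 64492 kJ/min
|Q| = 1074.9 kW = 3869.5 MJ/h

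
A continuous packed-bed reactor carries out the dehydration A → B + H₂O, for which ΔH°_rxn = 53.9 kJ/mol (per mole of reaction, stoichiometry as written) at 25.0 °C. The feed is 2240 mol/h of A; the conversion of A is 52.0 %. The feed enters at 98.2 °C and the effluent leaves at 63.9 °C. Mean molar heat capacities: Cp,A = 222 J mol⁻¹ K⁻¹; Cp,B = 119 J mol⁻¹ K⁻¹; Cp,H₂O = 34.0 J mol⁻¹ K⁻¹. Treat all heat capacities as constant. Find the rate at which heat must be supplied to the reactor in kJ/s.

Q_in = 11.8 kJ/s

Extent of reaction ξ = 0.520 × 2240 = 1164.8 mol/h
Reaction term: ξ·ΔH°_rxn = 1164.8 × 53.9 = 62783 kJ/h
Sensible, feed 98.2→25 °C: -36401 kJ/h
Outlet flows (mol/h): A 1075.2, B 1164.8, H₂O 1164.8
Sensible, products 25→63.9 °C: 16218 kJ/h
Q = ΔH = 42600 kJ/h = 11.833 kW
Heat supplied = 11.833 kJ/s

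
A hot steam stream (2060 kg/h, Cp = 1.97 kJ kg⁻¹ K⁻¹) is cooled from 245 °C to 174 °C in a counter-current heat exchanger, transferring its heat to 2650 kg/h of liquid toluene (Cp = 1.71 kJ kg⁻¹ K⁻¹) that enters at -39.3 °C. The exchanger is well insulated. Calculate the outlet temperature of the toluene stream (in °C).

T_c,out = 24.3 °C

Heat released by hot stream: Q = 2060 × 1.97 × (245 − 174) = 288130 kJ/h
Energy balance on cold side (adiabatic exchanger): Q = ṁ_c·Cp_c·(T_c,out − T_c,in)
T_c,out = -39.3 + 288130/(2650 × 1.71) = 24.284 °C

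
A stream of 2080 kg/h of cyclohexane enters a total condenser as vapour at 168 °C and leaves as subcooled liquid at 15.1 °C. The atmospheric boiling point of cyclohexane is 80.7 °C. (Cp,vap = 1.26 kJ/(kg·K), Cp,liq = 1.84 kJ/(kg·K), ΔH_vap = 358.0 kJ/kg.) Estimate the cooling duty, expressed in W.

vapour 168→80.7 °C: -110 kJ/kg
condensation at 80.7 °C: -358 kJ/kg
liquid 80.7→15.1 °C: -120.7 kJ/kg
Δh = -110 + -358 + -120.7 = -588.7 kJ/kg
Q = ṁ·Δh = 2080 kg/h × -588.7 kJ/kg = -1.2245e+06 kJ/h
|Q| = 340.14 kW = 340140 W

Q_c = 340000 W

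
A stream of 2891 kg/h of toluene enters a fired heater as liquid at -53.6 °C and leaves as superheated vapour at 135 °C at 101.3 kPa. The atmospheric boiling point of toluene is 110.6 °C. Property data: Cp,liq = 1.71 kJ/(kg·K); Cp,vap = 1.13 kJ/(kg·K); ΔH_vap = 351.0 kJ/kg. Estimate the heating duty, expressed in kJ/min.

Q = 31800 kJ/min

liquid -53.6→110.6 °C: 280.78 kJ/kg
vaporisation at 110.6 °C: 351 kJ/kg
vapour 110.6→135 °C: 27.572 kJ/kg
Δh = 280.78 + 351 + 27.572 = 659.35 kJ/kg
Q = ṁ·Δh = 2891 kg/h × 659.35 kJ/kg = 1.9062e+06 kJ/h
|Q| = 529.5 kW = 31770 kJ/min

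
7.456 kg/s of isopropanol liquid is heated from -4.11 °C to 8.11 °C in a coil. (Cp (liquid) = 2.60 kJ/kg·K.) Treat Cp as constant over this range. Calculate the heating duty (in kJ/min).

Q = 14200 kJ/min

Q = ṁ·Cp·ΔT = 7.456 × 2.60 × (8.11 − -4.11) = 236.89 kJ/s
Heating duty = 14214 kJ/min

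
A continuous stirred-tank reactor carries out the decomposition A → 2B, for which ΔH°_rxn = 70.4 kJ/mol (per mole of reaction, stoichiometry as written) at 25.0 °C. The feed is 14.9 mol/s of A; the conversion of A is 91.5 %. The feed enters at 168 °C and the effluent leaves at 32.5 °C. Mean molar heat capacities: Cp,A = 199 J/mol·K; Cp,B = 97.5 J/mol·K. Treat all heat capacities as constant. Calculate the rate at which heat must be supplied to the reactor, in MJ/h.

Extent of reaction ξ = 0.915 × 14.9 = 13.634 mol/s
Reaction term: ξ·ΔH°_rxn = 13.634 × 70.4 = 959.8 kJ/s
Sensible, feed 168→25 °C: -424.01 kJ/s
Outlet flows (mol/s): A 1.2665, B 27.267
Sensible, products 25→32.5 °C: 21.829 kJ/s
Q = ΔH = 557.62 kJ/s = 557.62 kW
Heat supplied = 2007.4 MJ/h

Q_in = 2010 MJ/h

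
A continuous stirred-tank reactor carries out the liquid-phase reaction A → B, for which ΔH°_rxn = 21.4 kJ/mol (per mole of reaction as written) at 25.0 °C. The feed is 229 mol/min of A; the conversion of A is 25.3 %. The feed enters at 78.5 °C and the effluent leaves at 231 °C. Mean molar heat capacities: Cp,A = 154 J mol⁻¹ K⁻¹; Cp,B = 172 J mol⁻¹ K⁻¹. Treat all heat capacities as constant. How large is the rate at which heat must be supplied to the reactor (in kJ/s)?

Q_in = 114 kJ/s

Extent of reaction ξ = 0.253 × 229 = 57.937 mol/min
Reaction term: ξ·ΔH°_rxn = 57.937 × 21.4 = 1239.9 kJ/min
Sensible, feed 78.5→25 °C: -1886.7 kJ/min
Outlet flows (mol/min): A 171.06, B 57.937
Sensible, products 25→231 °C: 7479.6 kJ/min
Q = ΔH = 6832.7 kJ/min = 113.88 kW
Heat supplied = 113.88 kJ/s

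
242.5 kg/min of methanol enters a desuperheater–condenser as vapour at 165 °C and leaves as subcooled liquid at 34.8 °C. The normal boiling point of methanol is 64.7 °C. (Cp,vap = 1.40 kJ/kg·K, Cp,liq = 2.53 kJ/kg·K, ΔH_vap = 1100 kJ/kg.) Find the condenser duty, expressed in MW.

vapour 165→64.7 °C: -140.42 kJ/kg
condensation at 64.7 °C: -1100 kJ/kg
liquid 64.7→34.8 °C: -75.647 kJ/kg
Δh = -140.42 + -1100 + -75.647 = -1316.1 kJ/kg
Q = ṁ·Δh = 242.5 kg/min × -1316.1 kJ/kg = -319150 kJ/min
|Q| = 5319.1 kW = 5.3191 MW

Q_c = 5.32 MW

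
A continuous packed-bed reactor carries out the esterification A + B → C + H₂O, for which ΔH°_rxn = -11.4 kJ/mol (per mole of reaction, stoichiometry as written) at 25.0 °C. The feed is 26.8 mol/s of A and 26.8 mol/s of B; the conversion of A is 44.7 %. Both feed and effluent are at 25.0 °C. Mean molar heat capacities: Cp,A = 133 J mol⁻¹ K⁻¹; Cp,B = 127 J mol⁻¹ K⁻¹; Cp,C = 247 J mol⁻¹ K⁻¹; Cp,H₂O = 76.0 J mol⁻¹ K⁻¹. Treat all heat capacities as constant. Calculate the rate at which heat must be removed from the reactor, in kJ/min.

Extent of reaction ξ = 0.447 × 26.8 = 11.98 mol/s
Reaction term: ξ·ΔH°_rxn = 11.98 × -11.4 = -136.57 kJ/s
Q = ΔH = -136.57 kJ/s = -136.57 kW
Heat removed = 8194 kJ/min

Q_out = 8190 kJ/min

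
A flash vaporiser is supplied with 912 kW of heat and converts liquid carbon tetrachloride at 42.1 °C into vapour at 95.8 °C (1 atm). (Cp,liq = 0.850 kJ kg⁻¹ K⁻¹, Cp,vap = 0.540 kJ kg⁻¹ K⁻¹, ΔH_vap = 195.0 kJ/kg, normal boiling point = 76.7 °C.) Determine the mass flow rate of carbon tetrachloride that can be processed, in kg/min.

ṁ = 233 kg/min

Δh = 0.850×(76.7−42.1) + 195.0 + 0.540×(95.8−76.7) = 234.72 kJ/kg
Q = 912 kW = 912 kJ/s = 54720 kJ/min
ṁ = Q/Δh = 54720 / 234.72 = 233.12 kg/min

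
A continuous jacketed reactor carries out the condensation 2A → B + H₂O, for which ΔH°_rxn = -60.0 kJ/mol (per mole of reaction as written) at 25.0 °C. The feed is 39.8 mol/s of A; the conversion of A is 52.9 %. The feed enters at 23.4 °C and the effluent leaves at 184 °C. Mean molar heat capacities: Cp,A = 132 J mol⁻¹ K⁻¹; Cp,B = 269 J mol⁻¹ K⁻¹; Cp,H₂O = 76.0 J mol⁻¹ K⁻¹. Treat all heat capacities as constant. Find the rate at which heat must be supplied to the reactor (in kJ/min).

Extent of reaction ξ = 0.529 × 39.8 / 2 = 10.527 mol/s
Reaction term: ξ·ΔH°_rxn = 10.527 × -60.0 = -631.63 kJ/s
Sensible, feed 23.4→25 °C: 8.4058 kJ/s
Outlet flows (mol/s): A 18.746, B 10.527, H₂O 10.527
Sensible, products 25→184 °C: 970.9 kJ/s
Q = ΔH = 347.68 kJ/s = 347.68 kW
Heat supplied = 20861 kJ/min

Q_in = 20900 kJ/min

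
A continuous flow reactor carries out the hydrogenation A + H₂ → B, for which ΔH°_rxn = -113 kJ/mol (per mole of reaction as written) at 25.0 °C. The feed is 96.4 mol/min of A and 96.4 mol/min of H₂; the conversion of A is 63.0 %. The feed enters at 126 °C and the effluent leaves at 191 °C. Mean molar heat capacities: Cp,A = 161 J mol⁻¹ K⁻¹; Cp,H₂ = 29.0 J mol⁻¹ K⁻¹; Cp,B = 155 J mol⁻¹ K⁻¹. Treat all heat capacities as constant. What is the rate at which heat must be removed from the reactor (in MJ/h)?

Extent of reaction ξ = 0.630 × 96.4 = 60.732 mol/min
Reaction term: ξ·ΔH°_rxn = 60.732 × -113 = -6862.7 kJ/min
Sensible, feed 126→25 °C: -1849.9 kJ/min
Outlet flows (mol/min): A 35.668, H₂ 35.668, B 60.732
Sensible, products 25→191 °C: 2687.6 kJ/min
Q = ΔH = -6025 kJ/min = -100.42 kW
Heat removed = 361.5 MJ/h

Q_out = 362 MJ/h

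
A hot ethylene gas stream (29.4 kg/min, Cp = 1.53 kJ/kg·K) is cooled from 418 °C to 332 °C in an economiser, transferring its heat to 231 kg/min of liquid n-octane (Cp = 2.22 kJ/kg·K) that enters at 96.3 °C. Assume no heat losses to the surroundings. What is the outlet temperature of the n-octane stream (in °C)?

Heat released by hot stream: Q = 29.4 × 1.53 × (418 − 332) = 3868.5 kJ/min
Energy balance on cold side (adiabatic exchanger): Q = ṁ_c·Cp_c·(T_c,out − T_c,in)
T_c,out = 96.3 + 3868.5/(231 × 2.22) = 103.84 °C

T_c,out = 104 °C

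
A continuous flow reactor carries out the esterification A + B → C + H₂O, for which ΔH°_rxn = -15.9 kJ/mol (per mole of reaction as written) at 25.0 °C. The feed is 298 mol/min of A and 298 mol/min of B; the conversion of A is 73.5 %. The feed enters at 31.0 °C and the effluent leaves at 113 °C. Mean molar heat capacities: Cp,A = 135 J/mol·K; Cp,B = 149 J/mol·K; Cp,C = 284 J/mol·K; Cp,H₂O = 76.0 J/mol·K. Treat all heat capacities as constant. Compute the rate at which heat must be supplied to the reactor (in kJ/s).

Extent of reaction ξ = 0.735 × 298 = 219.03 mol/min
Reaction term: ξ·ΔH°_rxn = 219.03 × -15.9 = -3482.6 kJ/min
Sensible, feed 31.0→25 °C: -507.79 kJ/min
Outlet flows (mol/min): A 78.97, B 78.97, C 219.03, H₂O 219.03
Sensible, products 25→113 °C: 8912.5 kJ/min
Q = ΔH = 4922.1 kJ/min = 82.035 kW
Heat supplied = 82.035 kJ/s

Q_in = 82.0 kJ/s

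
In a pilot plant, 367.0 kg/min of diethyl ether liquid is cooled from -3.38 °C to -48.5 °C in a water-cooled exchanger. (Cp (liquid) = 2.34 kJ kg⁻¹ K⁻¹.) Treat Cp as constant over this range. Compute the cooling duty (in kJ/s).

Q = ṁ·Cp·ΔT = 367.0 × 2.34 × (-48.5 − -3.38) = -38748 kJ/min
Converting: 38748 / 60 s = 645.8 kW

Q_c = 646 kJ/s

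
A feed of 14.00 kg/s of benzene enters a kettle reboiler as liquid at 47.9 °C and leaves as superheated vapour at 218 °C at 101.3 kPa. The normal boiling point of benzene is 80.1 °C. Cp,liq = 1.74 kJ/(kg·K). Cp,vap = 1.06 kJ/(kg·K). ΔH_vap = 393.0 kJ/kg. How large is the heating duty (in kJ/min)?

liquid 47.9→80.1 °C: 56.028 kJ/kg
vaporisation at 80.1 °C: 393 kJ/kg
vapour 80.1→218 °C: 146.17 kJ/kg
Δh = 56.028 + 393 + 146.17 = 595.2 kJ/kg
Q = ṁ·Δh = 14.00 kg/s × 595.2 kJ/kg = 8332.8 kJ/s
|Q| = 8332.8 kW = 499970 kJ/min

Q = 500000 kJ/min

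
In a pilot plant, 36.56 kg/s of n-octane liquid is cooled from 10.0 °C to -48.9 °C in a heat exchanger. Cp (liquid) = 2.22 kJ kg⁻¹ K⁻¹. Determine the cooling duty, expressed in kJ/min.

Q_c = 287000 kJ/min

Q = ṁ·Cp·ΔT = 36.56 × 2.22 × (-48.9 − 10.0) = -4780.5 kJ/s
Cooling duty = 286830 kJ/min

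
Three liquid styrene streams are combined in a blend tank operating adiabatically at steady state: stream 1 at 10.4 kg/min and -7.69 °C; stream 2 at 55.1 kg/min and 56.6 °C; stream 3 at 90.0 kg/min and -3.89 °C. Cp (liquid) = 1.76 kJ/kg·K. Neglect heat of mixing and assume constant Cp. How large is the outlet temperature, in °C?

Energy balance with Q = 0: Σ ṁᵢCp,ᵢ(T_out − Tᵢ) = 0
T_out = Σ ṁᵢCp,ᵢTᵢ / Σ ṁᵢCp,ᵢ
      = 4731.9 / 273.68 = 17.29 °C

T_out = 17.3 °C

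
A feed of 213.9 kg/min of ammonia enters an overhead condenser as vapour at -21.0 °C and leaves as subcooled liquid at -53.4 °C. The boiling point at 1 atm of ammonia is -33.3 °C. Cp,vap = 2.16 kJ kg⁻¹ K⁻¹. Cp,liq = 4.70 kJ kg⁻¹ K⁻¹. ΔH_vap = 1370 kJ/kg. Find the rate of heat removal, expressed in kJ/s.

vapour -21.0→-33.3 °C: -26.568 kJ/kg
condensation at -33.3 °C: -1370 kJ/kg
liquid -33.3→-53.4 °C: -94.47 kJ/kg
Δh = -26.568 + -1370 + -94.47 = -1491 kJ/kg
Q = ṁ·Δh = 213.9 kg/min × -1491 kJ/kg = -318930 kJ/min
|Q| = 5315.6 kW

Q_c = 5320 kJ/s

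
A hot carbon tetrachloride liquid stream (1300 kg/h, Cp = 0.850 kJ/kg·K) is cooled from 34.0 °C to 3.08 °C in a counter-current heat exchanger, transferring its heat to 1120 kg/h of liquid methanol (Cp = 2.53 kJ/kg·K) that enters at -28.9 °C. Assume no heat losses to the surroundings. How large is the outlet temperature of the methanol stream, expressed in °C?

Heat released by hot stream: Q = 1300 × 0.850 × (34.0 − 3.08) = 34167 kJ/h
Energy balance on cold side (adiabatic exchanger): Q = ṁ_c·Cp_c·(T_c,out − T_c,in)
T_c,out = -28.9 + 34167/(1120 × 2.53) = -16.842 °C

T_c,out = -16.8 °C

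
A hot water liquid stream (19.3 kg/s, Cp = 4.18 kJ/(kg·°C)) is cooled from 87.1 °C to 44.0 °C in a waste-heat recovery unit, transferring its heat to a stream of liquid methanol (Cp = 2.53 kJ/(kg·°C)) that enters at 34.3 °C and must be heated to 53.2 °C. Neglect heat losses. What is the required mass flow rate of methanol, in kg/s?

Heat released by hot stream: Q = 19.3 × 4.18 × (87.1 − 44.0) = 3477 kJ/s
Energy balance on cold side (adiabatic exchanger): Q = ṁ_c·Cp_c·(T_c,out − T_c,in)
ṁ_c = 3477 / [2.53 × (53.2 − 34.3)] = 72.716 kg/s

ṁ_c = 72.7 kg/s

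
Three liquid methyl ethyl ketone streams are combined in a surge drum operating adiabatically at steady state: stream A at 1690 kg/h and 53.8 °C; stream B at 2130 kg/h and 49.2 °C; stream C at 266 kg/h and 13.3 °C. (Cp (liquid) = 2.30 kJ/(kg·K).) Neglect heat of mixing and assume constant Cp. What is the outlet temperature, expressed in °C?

Energy balance with Q = 0: Σ ṁᵢCp,ᵢ(T_out − Tᵢ) = 0
T_out = Σ ṁᵢCp,ᵢTᵢ / Σ ṁᵢCp,ᵢ
      = 458290 / 9397.8 = 48.765 °C

T_out = 48.8 °C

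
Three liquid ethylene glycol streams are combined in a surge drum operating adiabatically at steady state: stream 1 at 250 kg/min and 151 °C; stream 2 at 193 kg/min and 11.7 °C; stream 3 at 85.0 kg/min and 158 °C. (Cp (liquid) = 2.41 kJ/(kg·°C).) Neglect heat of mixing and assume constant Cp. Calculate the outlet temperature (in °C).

Adiabatic, steady state ⇒ Σ ṁᵢCp,ᵢ(T_out − Tᵢ) = 0
Σ ṁᵢCp,ᵢTᵢ = 250×2.41×151 + 193×2.41×11.7 + 85.0×2.41×158 = 128790
Σ ṁᵢCp,ᵢ = 250×2.41 + 193×2.41 + 85.0×2.41 = 1272.5
T_out = 128790 / 1272.5 = 101.21 °C

T_out = 101 °C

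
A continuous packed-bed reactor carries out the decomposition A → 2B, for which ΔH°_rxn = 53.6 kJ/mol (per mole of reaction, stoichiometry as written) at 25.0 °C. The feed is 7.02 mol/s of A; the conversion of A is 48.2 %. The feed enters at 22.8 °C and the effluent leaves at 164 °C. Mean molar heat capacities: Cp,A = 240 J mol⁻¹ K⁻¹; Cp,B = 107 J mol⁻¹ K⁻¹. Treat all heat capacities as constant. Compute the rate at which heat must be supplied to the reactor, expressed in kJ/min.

Q_in = 24400 kJ/min

Extent of reaction ξ = 0.482 × 7.02 = 3.3836 mol/s
Reaction term: ξ·ΔH°_rxn = 3.3836 × 53.6 = 181.36 kJ/s
Sensible, feed 22.8→25 °C: 3.7066 kJ/s
Outlet flows (mol/s): A 3.6364, B 6.7673
Sensible, products 25→164 °C: 221.96 kJ/s
Q = ΔH = 407.03 kJ/s = 407.03 kW
Heat supplied = 24422 kJ/min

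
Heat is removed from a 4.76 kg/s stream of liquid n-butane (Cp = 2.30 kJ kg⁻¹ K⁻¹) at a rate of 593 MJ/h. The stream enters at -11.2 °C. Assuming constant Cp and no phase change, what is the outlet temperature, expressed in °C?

Q = 593 MJ/h = 164.72 kJ/s
ΔT = Q/(ṁ·Cp) = 164.72/(4.76×2.30) = 15.046 K
T_out = -11.2 − 15.046 = -26.246 °C

T_out = -26.2 °C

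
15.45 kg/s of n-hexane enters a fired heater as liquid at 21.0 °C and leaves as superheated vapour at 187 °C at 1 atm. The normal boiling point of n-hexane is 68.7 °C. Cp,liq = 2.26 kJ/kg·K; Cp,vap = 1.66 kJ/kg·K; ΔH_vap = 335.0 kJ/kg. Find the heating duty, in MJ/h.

Q = 35600 MJ/h

liquid 21.0→68.7 °C: 107.8 kJ/kg
vaporisation at 68.7 °C: 335 kJ/kg
vapour 68.7→187 °C: 196.38 kJ/kg
Δh = 107.8 + 335 + 196.38 = 639.18 kJ/kg
Q = ṁ·Δh = 15.45 kg/s × 639.18 kJ/kg = 9875.3 kJ/s
|Q| = 9875.3 kW = 35551 MJ/h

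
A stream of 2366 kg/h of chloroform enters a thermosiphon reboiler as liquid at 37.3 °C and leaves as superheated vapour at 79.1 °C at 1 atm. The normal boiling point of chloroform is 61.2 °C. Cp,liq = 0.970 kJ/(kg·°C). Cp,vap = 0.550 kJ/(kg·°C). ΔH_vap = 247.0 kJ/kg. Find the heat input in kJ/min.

Q = 11000 kJ/min

liquid 37.3→61.2 °C: 23.183 kJ/kg
vaporisation at 61.2 °C: 247 kJ/kg
vapour 61.2→79.1 °C: 9.845 kJ/kg
Δh = 23.183 + 247 + 9.845 = 280.03 kJ/kg
Q = ṁ·Δh = 2366 kg/h × 280.03 kJ/kg = 662550 kJ/h
|Q| = 184.04 kW = 11042 kJ/min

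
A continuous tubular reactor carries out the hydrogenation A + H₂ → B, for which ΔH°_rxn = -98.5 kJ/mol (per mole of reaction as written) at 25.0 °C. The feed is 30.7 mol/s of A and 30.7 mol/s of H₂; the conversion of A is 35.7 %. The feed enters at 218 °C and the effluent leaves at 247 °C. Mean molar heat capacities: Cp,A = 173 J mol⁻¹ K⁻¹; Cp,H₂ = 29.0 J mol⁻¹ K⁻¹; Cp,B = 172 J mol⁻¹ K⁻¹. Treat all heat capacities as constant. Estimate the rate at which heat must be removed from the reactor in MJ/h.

Extent of reaction ξ = 0.357 × 30.7 = 10.96 mol/s
Reaction term: ξ·ΔH°_rxn = 10.96 × -98.5 = -1079.6 kJ/s
Sensible, feed 218→25 °C: -1196.9 kJ/s
Outlet flows (mol/s): A 19.74, H₂ 19.74, B 10.96
Sensible, products 25→247 °C: 1303.7 kJ/s
Q = ΔH = -972.7 kJ/s = -972.7 kW
Heat removed = 3501.7 MJ/h

Q_out = 3500 MJ/h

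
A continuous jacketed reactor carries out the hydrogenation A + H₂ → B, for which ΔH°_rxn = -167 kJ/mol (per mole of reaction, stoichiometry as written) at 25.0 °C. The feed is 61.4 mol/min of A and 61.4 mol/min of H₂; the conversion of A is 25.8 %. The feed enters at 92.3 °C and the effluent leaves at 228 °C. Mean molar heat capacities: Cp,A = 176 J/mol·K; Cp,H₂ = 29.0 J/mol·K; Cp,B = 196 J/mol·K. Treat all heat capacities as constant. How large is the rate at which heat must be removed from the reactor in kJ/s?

Extent of reaction ξ = 0.258 × 61.4 = 15.841 mol/min
Reaction term: ξ·ΔH°_rxn = 15.841 × -167 = -2645.5 kJ/min
Sensible, feed 92.3→25 °C: -847.11 kJ/min
Outlet flows (mol/min): A 45.559, H₂ 45.559, B 15.841
Sensible, products 25→228 °C: 2526.2 kJ/min
Q = ΔH = -966.37 kJ/min = -16.106 kW
Heat removed = 16.106 kJ/s

Q_out = 16.1 kJ/s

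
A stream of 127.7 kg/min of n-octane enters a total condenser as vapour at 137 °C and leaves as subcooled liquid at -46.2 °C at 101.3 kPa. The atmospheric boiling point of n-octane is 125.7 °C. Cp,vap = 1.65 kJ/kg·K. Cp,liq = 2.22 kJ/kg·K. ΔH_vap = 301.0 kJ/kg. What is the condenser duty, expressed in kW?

Q_c = 1490 kW

vapour 137→125.7 °C: -18.645 kJ/kg
condensation at 125.7 °C: -301 kJ/kg
liquid 125.7→-46.2 °C: -381.62 kJ/kg
Δh = -18.645 + -301 + -381.62 = -701.26 kJ/kg
Q = ṁ·Δh = 127.7 kg/min × -701.26 kJ/kg = -89551 kJ/min
|Q| = 1492.5 kW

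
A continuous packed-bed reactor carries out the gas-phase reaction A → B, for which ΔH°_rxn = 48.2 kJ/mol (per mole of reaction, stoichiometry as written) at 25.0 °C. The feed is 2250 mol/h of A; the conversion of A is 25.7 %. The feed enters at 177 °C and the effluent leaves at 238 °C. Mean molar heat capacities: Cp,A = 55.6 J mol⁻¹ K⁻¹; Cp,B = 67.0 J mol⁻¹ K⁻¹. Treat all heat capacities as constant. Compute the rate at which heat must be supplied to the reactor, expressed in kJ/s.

Q_in = 10.3 kJ/s

Extent of reaction ξ = 0.257 × 2250 = 578.25 mol/h
Reaction term: ξ·ΔH°_rxn = 578.25 × 48.2 = 27872 kJ/h
Sensible, feed 177→25 °C: -19015 kJ/h
Outlet flows (mol/h): A 1671.8, B 578.25
Sensible, products 25→238 °C: 28050 kJ/h
Q = ΔH = 36907 kJ/h = 10.252 kW
Heat supplied = 10.252 kJ/s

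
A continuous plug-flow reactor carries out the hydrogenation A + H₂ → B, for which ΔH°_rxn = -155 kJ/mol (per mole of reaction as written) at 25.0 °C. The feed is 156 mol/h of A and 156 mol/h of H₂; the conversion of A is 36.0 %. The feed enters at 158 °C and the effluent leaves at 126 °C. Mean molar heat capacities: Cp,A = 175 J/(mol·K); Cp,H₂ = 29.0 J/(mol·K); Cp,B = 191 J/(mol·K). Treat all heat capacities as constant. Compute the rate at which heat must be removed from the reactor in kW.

Q_out = 2.72 kW

Extent of reaction ξ = 0.360 × 156 = 56.16 mol/h
Reaction term: ξ·ΔH°_rxn = 56.16 × -155 = -8704.8 kJ/h
Sensible, feed 158→25 °C: -4232.6 kJ/h
Outlet flows (mol/h): A 99.84, H₂ 99.84, B 56.16
Sensible, products 25→126 °C: 3140.5 kJ/h
Q = ΔH = -9796.9 kJ/h = -2.7214 kW
Heat removed = 2.7214 kW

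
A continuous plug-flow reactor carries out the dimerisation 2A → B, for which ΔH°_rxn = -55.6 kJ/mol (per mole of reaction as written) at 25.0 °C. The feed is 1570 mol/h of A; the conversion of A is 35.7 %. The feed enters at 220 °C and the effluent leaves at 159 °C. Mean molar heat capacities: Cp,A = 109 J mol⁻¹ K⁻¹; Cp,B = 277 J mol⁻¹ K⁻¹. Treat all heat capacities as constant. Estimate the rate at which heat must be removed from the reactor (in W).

Q_out = 6610 W

Extent of reaction ξ = 0.357 × 1570 / 2 = 280.25 mol/h
Reaction term: ξ·ΔH°_rxn = 280.25 × -55.6 = -15582 kJ/h
Sensible, feed 220→25 °C: -33370 kJ/h
Outlet flows (mol/h): A 1009.5, B 280.25
Sensible, products 25→159 °C: 25147 kJ/h
Q = ΔH = -23805 kJ/h = -6.6125 kW
Heat removed = 6612.5 W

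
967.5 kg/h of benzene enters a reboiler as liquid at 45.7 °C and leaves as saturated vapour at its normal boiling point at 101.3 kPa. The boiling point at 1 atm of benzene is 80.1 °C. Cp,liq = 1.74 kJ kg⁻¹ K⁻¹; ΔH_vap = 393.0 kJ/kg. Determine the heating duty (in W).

liquid 45.7→80.1 °C: 59.856 kJ/kg
vaporisation at 80.1 °C: 393 kJ/kg
Δh = 59.856 + 393 = 452.86 kJ/kg
Q = ṁ·Δh = 967.5 kg/h × 452.86 kJ/kg = 438140 kJ/h
|Q| = 121.71 kW = 121710 W

Q = 122000 W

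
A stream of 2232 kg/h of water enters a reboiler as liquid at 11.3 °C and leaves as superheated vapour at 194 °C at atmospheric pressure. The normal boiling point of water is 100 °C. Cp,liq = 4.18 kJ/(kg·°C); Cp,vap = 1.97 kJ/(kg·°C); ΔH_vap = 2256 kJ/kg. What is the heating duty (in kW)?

liquid 11.3→100 °C: 370.77 kJ/kg
vaporisation at 100 °C: 2256 kJ/kg
vapour 100→194 °C: 185.18 kJ/kg
Δh = 370.77 + 2256 + 185.18 = 2811.9 kJ/kg
Q = ṁ·Δh = 2232 kg/h × 2811.9 kJ/kg = 6.2763e+06 kJ/h
|Q| = 1743.4 kW

Q = 1740 kW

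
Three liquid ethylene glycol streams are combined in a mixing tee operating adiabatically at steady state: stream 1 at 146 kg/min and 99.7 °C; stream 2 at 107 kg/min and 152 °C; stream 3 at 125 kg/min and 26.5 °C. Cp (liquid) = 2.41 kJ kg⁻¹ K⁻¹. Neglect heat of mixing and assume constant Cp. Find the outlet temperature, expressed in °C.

T_out = 90.3 °C

Energy balance with Q = 0: Σ ṁᵢCp,ᵢ(T_out − Tᵢ) = 0
Σ ṁᵢCp,ᵢTᵢ = 146×2.41×99.7 + 107×2.41×152 + 125×2.41×26.5 = 82260
Σ ṁᵢCp,ᵢ = 146×2.41 + 107×2.41 + 125×2.41 = 910.98
T_out = 82260 / 910.98 = 90.298 °C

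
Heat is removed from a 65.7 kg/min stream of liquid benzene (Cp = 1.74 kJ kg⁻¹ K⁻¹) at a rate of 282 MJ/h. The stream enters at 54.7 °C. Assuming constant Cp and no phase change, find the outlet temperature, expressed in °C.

T_out = 13.6 °C

Q = 282 MJ/h = 4700 kJ/min
ΔT = Q/(ṁ·Cp) = 4700/(65.7×1.74) = 41.113 K
T_out = 54.7 − 41.113 = 13.587 °C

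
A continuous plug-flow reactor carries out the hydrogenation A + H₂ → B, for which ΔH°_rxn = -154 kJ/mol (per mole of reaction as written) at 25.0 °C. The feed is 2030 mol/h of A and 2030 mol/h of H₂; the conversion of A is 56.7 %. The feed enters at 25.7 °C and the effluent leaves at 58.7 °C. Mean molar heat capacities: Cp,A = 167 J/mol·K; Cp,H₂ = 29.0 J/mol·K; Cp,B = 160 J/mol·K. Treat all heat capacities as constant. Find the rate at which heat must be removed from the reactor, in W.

Extent of reaction ξ = 0.567 × 2030 = 1151 mol/h
Reaction term: ξ·ΔH°_rxn = 1151 × -154 = -177260 kJ/h
Sensible, feed 25.7→25 °C: -278.52 kJ/h
Outlet flows (mol/h): A 878.99, H₂ 878.99, B 1151
Sensible, products 25→58.7 °C: 12012 kJ/h
Q = ΔH = -165520 kJ/h = -45.978 kW
Heat removed = 45978 W

Q_out = 46000 W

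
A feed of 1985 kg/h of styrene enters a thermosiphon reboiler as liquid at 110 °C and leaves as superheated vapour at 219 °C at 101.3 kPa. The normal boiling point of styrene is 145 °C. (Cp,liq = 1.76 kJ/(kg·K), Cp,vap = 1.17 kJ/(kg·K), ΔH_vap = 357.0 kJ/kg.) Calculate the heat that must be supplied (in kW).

Q = 279 kW

liquid 110→145 °C: 61.6 kJ/kg
vaporisation at 145 °C: 357 kJ/kg
vapour 145→219 °C: 86.58 kJ/kg
Δh = 61.6 + 357 + 86.58 = 505.18 kJ/kg
Q = ṁ·Δh = 1985 kg/h × 505.18 kJ/kg = 1.0028e+06 kJ/h
|Q| = 278.55 kW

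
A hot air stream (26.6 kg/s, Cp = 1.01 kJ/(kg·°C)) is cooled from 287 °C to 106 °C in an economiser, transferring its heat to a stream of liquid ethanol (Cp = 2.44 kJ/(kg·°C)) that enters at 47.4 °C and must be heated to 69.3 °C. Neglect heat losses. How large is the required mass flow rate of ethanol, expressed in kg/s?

ṁ_c = 91.0 kg/s

Heat released by hot stream: Q = 26.6 × 1.01 × (287 − 106) = 4862.7 kJ/s
Energy balance on cold side (adiabatic exchanger): Q = ṁ_c·Cp_c·(T_c,out − T_c,in)
ṁ_c = 4862.7 / [2.44 × (69.3 − 47.4)] = 91.001 kg/s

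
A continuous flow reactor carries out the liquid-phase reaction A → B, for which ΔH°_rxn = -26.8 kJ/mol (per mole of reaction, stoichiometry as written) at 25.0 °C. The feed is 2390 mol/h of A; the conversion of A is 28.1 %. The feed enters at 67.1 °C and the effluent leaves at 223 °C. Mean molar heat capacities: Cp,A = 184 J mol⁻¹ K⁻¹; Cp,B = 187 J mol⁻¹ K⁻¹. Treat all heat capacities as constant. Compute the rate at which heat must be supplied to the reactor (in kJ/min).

Q_in = 849 kJ/min

Extent of reaction ξ = 0.281 × 2390 = 671.59 mol/h
Reaction term: ξ·ΔH°_rxn = 671.59 × -26.8 = -17999 kJ/h
Sensible, feed 67.1→25 °C: -18514 kJ/h
Outlet flows (mol/h): A 1718.4, B 671.59
Sensible, products 25→223 °C: 87471 kJ/h
Q = ΔH = 50959 kJ/h = 14.155 kW
Heat supplied = 849.31 kJ/min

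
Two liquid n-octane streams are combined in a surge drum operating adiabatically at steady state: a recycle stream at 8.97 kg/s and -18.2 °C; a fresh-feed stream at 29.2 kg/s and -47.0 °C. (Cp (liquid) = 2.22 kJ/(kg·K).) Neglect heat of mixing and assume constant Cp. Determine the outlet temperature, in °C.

No heat crosses the boundary, so H_out = H_in.
T_out = Σ ṁᵢCp,ᵢTᵢ / Σ ṁᵢCp,ᵢ
      = -3409.2 / 84.737 = -40.232 °C

T_out = -40.2 °C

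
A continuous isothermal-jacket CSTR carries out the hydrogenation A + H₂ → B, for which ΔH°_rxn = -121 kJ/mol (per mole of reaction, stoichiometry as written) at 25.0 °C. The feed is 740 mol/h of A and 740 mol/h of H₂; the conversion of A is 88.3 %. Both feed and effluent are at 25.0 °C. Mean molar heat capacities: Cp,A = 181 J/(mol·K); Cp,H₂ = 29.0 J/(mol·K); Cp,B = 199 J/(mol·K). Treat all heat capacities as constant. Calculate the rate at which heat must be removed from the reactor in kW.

Extent of reaction ξ = 0.883 × 740 = 653.42 mol/h
Reaction term: ξ·ΔH°_rxn = 653.42 × -121 = -79064 kJ/h
Q = ΔH = -79064 kJ/h = -21.962 kW
Heat removed = 21.962 kW

Q_out = 22.0 kW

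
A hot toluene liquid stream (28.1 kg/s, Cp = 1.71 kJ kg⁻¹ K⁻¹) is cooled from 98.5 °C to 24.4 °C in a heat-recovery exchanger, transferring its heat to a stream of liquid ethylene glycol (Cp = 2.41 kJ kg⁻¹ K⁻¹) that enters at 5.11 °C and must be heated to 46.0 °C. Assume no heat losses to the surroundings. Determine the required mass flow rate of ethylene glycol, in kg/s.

Heat released by hot stream: Q = 28.1 × 1.71 × (98.5 − 24.4) = 3560.6 kJ/s
Energy balance on cold side (adiabatic exchanger): Q = ṁ_c·Cp_c·(T_c,out − T_c,in)
ṁ_c = 3560.6 / [2.41 × (46.0 − 5.11)] = 36.132 kg/s

ṁ_c = 36.1 kg/s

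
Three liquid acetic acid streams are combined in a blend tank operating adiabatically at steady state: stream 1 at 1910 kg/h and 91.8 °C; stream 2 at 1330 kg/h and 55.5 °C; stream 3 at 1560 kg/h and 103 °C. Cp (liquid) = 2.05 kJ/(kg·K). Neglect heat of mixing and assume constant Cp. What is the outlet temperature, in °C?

T_out = 85.4 °C

Adiabatic, steady state ⇒ Σ ṁᵢCp,ᵢ(T_out − Tᵢ) = 0
T_out = Σ ṁᵢCp,ᵢTᵢ / Σ ṁᵢCp,ᵢ
      = 840160 / 9840 = 85.382 °C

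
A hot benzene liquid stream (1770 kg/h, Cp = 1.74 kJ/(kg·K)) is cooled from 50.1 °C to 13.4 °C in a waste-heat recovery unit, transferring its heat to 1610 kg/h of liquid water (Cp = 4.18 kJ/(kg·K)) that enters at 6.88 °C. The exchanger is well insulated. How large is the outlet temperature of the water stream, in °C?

T_c,out = 23.7 °C

Heat released by hot stream: Q = 1770 × 1.74 × (50.1 − 13.4) = 113030 kJ/h
Energy balance on cold side (adiabatic exchanger): Q = ṁ_c·Cp_c·(T_c,out − T_c,in)
T_c,out = 6.88 + 113030/(1610 × 4.18) = 23.675 °C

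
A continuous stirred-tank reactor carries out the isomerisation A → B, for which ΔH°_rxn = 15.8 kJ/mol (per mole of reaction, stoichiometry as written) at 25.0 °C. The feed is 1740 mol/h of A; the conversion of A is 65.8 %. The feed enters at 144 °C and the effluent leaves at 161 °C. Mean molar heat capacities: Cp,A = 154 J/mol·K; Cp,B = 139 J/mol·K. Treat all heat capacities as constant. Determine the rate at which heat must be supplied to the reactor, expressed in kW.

Extent of reaction ξ = 0.658 × 1740 = 1144.9 mol/h
Reaction term: ξ·ΔH°_rxn = 1144.9 × 15.8 = 18090 kJ/h
Sensible, feed 144→25 °C: -31887 kJ/h
Outlet flows (mol/h): A 595.08, B 1144.9
Sensible, products 25→161 °C: 34107 kJ/h
Q = ΔH = 20309 kJ/h = 5.6415 kW
Heat supplied = 5.6415 kW

Q_in = 5.64 kW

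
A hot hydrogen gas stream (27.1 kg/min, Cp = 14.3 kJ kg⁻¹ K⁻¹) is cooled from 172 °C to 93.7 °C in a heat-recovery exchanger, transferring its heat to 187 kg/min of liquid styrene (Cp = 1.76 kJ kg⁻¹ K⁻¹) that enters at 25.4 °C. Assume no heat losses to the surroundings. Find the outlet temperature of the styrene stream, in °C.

T_c,out = 118 °C

Heat released by hot stream: Q = 27.1 × 14.3 × (172 − 93.7) = 30344 kJ/min
Energy balance on cold side (adiabatic exchanger): Q = ṁ_c·Cp_c·(T_c,out − T_c,in)
T_c,out = 25.4 + 30344/(187 × 1.76) = 117.6 °C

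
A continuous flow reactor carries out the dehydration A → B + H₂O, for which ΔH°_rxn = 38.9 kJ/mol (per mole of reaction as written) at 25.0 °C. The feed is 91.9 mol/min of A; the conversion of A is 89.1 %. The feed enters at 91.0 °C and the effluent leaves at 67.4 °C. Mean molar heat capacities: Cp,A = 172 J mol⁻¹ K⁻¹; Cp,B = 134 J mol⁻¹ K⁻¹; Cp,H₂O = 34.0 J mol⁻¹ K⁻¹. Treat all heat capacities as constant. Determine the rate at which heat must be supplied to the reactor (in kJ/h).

Extent of reaction ξ = 0.891 × 91.9 = 81.883 mol/min
Reaction term: ξ·ΔH°_rxn = 81.883 × 38.9 = 3185.2 kJ/min
Sensible, feed 91.0→25 °C: -1043.2 kJ/min
Outlet flows (mol/min): A 10.017, B 81.883, H₂O 81.883
Sensible, products 25→67.4 °C: 656.32 kJ/min
Q = ΔH = 2798.3 kJ/min = 46.639 kW
Heat supplied = 167900 kJ/h

Q_in = 168000 kJ/h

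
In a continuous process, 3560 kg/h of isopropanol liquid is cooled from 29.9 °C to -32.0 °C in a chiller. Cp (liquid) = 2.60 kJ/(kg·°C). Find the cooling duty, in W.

Q_c = 159000 W

Q = ṁ·Cp·ΔT = 3560 × 2.60 × (-32.0 − 29.9) = -572950 kJ/h
Converting: 572950 / 3600 s = 159.15 kW
Cooling duty = 159150 W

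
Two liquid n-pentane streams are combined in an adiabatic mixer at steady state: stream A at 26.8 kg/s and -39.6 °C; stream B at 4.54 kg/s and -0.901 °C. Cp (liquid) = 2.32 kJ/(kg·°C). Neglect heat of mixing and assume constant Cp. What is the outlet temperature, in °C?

Adiabatic, steady state ⇒ Σ ṁᵢCp,ᵢ(T_out − Tᵢ) = 0
Σ ṁᵢCp,ᵢTᵢ = 26.8×2.32×-39.6 + 4.54×2.32×-0.901 = -2471.7
Σ ṁᵢCp,ᵢ = 26.8×2.32 + 4.54×2.32 = 72.709
T_out = -2471.7 / 72.709 = -33.994 °C

T_out = -34.0 °C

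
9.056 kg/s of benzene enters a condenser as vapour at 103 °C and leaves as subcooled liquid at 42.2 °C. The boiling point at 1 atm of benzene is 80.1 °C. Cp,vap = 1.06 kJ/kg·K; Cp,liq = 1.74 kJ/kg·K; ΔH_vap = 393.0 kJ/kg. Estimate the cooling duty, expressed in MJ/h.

Q_c = 15800 MJ/h

vapour 103→80.1 °C: -24.274 kJ/kg
condensation at 80.1 °C: -393 kJ/kg
liquid 80.1→42.2 °C: -65.946 kJ/kg
Δh = -24.274 + -393 + -65.946 = -483.22 kJ/kg
Q = ṁ·Δh = 9.056 kg/s × -483.22 kJ/kg = -4376 kJ/s
|Q| = 4376 kW = 15754 MJ/h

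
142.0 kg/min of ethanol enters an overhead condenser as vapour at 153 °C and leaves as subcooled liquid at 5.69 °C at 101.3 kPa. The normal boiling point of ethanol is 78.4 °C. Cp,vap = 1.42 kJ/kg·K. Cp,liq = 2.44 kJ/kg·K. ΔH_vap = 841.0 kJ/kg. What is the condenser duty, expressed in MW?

vapour 153→78.4 °C: -105.93 kJ/kg
condensation at 78.4 °C: -841 kJ/kg
liquid 78.4→5.69 °C: -177.41 kJ/kg
Δh = -105.93 + -841 + -177.41 = -1124.3 kJ/kg
Q = ṁ·Δh = 142.0 kg/min × -1124.3 kJ/kg = -159660 kJ/min
|Q| = 2660.9 kW = 2.6609 MW

Q_c = 2.66 MW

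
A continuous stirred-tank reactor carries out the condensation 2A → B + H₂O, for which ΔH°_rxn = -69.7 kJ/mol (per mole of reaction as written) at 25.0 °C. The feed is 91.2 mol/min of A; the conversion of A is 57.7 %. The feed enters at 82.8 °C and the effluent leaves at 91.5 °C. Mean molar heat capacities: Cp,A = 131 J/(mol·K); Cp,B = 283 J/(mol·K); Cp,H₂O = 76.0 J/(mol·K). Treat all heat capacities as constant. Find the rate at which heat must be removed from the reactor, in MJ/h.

Q_out = 93.6 MJ/h

Extent of reaction ξ = 0.577 × 91.2 / 2 = 26.311 mol/min
Reaction term: ξ·ΔH°_rxn = 26.311 × -69.7 = -1833.9 kJ/min
Sensible, feed 82.8→25 °C: -690.55 kJ/min
Outlet flows (mol/min): A 38.578, B 26.311, H₂O 26.311
Sensible, products 25→91.5 °C: 964.21 kJ/min
Q = ΔH = -1560.2 kJ/min = -26.004 kW
Heat removed = 93.614 MJ/h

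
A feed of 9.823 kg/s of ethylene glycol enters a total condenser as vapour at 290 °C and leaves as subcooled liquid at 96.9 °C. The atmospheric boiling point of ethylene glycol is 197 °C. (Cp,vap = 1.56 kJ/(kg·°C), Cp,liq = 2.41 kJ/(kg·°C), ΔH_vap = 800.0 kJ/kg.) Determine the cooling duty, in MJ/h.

vapour 290→197 °C: -145.08 kJ/kg
condensation at 197 °C: -800 kJ/kg
liquid 197→96.9 °C: -241.24 kJ/kg
Δh = -145.08 + -800 + -241.24 = -1186.3 kJ/kg
Q = ṁ·Δh = 9.823 kg/s × -1186.3 kJ/kg = -11653 kJ/s
|Q| = 11653 kW = 41952 MJ/h

Q_c = 42000 MJ/h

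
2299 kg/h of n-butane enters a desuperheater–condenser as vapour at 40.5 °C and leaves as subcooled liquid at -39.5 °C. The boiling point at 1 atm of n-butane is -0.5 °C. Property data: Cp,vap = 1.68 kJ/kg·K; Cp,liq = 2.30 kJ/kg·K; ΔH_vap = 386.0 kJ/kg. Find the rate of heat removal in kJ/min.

Q_c = 20900 kJ/min

vapour 40.5→-0.5 °C: -68.88 kJ/kg
condensation at -0.5 °C: -386 kJ/kg
liquid -0.5→-39.5 °C: -89.7 kJ/kg
Δh = -68.88 + -386 + -89.7 = -544.58 kJ/kg
Q = ṁ·Δh = 2299 kg/h × -544.58 kJ/kg = -1.252e+06 kJ/h
|Q| = 347.77 kW = 20866 kJ/min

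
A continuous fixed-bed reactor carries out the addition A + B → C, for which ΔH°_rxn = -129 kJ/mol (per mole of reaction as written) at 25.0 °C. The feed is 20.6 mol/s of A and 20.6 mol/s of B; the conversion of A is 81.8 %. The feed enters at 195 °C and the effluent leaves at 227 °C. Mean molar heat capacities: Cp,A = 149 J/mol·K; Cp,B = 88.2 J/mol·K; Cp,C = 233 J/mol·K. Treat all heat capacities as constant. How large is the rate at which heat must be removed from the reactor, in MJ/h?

Extent of reaction ξ = 0.818 × 20.6 = 16.851 mol/s
Reaction term: ξ·ΔH°_rxn = 16.851 × -129 = -2173.8 kJ/s
Sensible, feed 195→25 °C: -830.67 kJ/s
Outlet flows (mol/s): A 3.7492, B 3.7492, C 16.851
Sensible, products 25→227 °C: 972.74 kJ/s
Q = ΔH = -2031.7 kJ/s = -2031.7 kW
Heat removed = 7314.1 MJ/h

Q_out = 7310 MJ/h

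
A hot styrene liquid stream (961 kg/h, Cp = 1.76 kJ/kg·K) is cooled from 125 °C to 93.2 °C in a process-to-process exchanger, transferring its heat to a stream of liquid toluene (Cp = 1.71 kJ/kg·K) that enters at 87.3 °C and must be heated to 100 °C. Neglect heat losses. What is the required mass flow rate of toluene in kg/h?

ṁ_c = 2480 kg/h

Heat released by hot stream: Q = 961 × 1.76 × (125 − 93.2) = 53785 kJ/h
Energy balance on cold side (adiabatic exchanger): Q = ṁ_c·Cp_c·(T_c,out − T_c,in)
ṁ_c = 53785 / [1.71 × (100 − 87.3)] = 2476.6 kg/h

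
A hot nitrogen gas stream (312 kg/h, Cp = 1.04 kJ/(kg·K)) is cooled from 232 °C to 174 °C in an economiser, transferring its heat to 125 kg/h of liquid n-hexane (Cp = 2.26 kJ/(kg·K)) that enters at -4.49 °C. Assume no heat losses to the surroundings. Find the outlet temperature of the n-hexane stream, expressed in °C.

Heat released by hot stream: Q = 312 × 1.04 × (232 − 174) = 18820 kJ/h
Energy balance on cold side (adiabatic exchanger): Q = ṁ_c·Cp_c·(T_c,out − T_c,in)
T_c,out = -4.49 + 18820/(125 × 2.26) = 62.129 °C

T_c,out = 62.1 °C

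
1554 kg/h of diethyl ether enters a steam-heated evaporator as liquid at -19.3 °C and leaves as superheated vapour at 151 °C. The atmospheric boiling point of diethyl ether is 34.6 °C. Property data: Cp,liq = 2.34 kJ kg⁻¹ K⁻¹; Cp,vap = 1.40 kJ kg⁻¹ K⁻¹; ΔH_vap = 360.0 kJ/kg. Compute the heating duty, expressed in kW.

Q = 280 kW

liquid -19.3→34.6 °C: 126.13 kJ/kg
vaporisation at 34.6 °C: 360 kJ/kg
vapour 34.6→151 °C: 162.96 kJ/kg
Δh = 126.13 + 360 + 162.96 = 649.09 kJ/kg
Q = ṁ·Δh = 1554 kg/h × 649.09 kJ/kg = 1.0087e+06 kJ/h
|Q| = 280.19 kW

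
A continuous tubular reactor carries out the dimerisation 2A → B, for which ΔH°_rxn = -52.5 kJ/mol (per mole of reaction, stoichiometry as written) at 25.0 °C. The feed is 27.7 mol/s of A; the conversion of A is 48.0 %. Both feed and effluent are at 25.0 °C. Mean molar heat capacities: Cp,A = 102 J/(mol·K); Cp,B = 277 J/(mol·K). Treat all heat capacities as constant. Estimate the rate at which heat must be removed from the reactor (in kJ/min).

Extent of reaction ξ = 0.480 × 27.7 / 2 = 6.648 mol/s
Reaction term: ξ·ΔH°_rxn = 6.648 × -52.5 = -349.02 kJ/s
Q = ΔH = -349.02 kJ/s = -349.02 kW
Heat removed = 20941 kJ/min

Q_out = 20900 kJ/min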